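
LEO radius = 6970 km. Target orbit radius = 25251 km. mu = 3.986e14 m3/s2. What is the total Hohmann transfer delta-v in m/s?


V1 = sqrt(mu/r1) = 7562.27 m/s
dV1 = V1*(sqrt(2*r2/(r1+r2)) - 1) = 1905.27 m/s
V2 = sqrt(mu/r2) = 3973.1 m/s
dV2 = V2*(1 - sqrt(2*r1/(r1+r2))) = 1359.79 m/s
Total dV = 3265 m/s

3265 m/s


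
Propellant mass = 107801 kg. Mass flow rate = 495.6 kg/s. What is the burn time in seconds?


tb = 107801 / 495.6 = 217.5 s

217.5 s


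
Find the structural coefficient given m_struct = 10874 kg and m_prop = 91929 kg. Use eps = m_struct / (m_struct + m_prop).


eps = 10874 / (10874 + 91929) = 0.1058

0.1058


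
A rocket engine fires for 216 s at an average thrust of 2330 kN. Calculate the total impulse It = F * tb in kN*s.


It = 2330 * 216 = 503280 kN*s

503280 kN*s


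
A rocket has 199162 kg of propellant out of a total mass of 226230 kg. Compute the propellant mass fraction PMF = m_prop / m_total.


PMF = 199162 / 226230 = 0.88

0.88


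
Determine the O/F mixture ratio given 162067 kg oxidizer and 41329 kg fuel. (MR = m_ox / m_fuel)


MR = 162067 / 41329 = 3.92

3.92


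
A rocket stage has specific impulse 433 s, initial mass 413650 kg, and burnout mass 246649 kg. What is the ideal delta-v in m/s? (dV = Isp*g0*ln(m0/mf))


Ve = 433 * 9.81 = 4247.73 m/s
dV = 4247.73 * ln(413650/246649) = 2196 m/s

2196 m/s


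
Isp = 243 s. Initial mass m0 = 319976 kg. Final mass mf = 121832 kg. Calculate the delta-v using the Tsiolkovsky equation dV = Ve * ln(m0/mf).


Ve = 243 * 9.81 = 2383.83 m/s
dV = 2383.83 * ln(319976/121832) = 2302 m/s

2302 m/s


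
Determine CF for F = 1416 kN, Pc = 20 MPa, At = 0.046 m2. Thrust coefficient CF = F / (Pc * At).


CF = 1416000 / (20e6 * 0.046) = 1.54

1.54


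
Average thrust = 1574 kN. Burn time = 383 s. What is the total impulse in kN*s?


It = 1574 * 383 = 602842 kN*s

602842 kN*s


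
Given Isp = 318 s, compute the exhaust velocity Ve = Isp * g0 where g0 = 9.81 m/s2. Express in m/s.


Ve = Isp * g0 = 318 * 9.81 = 3119.6 m/s

3119.6 m/s


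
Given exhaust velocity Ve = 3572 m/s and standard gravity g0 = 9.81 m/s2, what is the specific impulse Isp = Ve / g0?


Isp = Ve / g0 = 3572 / 9.81 = 364.1 s

364.1 s


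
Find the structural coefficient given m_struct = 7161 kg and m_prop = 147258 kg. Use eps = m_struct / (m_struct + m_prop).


eps = 7161 / (7161 + 147258) = 0.0464

0.0464


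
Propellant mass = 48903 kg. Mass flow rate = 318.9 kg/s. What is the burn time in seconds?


tb = 48903 / 318.9 = 153.3 s

153.3 s


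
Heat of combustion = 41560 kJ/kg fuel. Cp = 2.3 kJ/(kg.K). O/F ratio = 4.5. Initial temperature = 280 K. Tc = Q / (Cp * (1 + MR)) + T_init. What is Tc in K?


Tc = 41560 / (2.3 * (1 + 4.5)) + 280 = 3565 K

3565 K


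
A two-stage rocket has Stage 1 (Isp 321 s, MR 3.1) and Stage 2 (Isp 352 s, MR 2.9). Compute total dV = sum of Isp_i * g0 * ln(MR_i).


dV1 = 321 * 9.81 * ln(3.1) = 3562.8 m/s
dV2 = 352 * 9.81 * ln(2.9) = 3676.6 m/s
Total dV = 3562.8 + 3676.6 = 7239.4 m/s ~ 7239 m/s

7239 m/s


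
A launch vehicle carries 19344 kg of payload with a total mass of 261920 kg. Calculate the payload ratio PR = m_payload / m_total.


PR = 19344 / 261920 = 0.0739

0.0739


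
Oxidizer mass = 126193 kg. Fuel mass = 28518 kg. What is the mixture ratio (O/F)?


MR = 126193 / 28518 = 4.43

4.43


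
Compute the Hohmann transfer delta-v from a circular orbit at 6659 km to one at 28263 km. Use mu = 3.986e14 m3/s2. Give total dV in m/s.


V1 = sqrt(mu/r1) = 7736.85 m/s
dV1 = V1*(sqrt(2*r2/(r1+r2)) - 1) = 2106.41 m/s
V2 = sqrt(mu/r2) = 3755.43 m/s
dV2 = V2*(1 - sqrt(2*r1/(r1+r2))) = 1436.28 m/s
Total dV = 3543 m/s

3543 m/s


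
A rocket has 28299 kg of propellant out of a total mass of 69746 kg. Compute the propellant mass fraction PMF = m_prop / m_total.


PMF = 28299 / 69746 = 0.406

0.406


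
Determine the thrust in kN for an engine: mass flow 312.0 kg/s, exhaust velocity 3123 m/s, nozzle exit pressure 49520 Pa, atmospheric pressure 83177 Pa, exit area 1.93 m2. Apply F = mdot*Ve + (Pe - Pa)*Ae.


F = 312.0 * 3123 + (49520 - 83177) * 1.93 = 909418.0 N = 909.4 kN

909.4 kN


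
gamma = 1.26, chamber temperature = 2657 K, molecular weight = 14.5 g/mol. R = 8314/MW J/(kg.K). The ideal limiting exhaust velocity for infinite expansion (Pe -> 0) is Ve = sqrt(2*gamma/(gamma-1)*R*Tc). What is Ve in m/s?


R = 8314 / 14.5 = 573.38 J/(kg.K)
Ve = sqrt(2 * 1.26 / (1.26 - 1) * 573.38 * 2657) = 3843 m/s

3843 m/s


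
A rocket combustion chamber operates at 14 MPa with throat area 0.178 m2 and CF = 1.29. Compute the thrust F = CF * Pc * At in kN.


F = 1.29 * 14e6 * 0.178 = 3.2147e+06 N = 3214.7 kN

3214.7 kN


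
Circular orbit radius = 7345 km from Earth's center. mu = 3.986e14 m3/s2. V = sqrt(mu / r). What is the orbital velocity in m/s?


V = sqrt(3.986e14 / 7345000) = 7367 m/s

7367 m/s


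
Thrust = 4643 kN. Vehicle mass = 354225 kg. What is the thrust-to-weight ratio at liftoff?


TWR = 4643000 / (354225 * 9.81) = 1.34

1.34


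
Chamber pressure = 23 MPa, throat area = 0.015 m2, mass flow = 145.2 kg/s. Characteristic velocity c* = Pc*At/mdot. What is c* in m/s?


c* = 23e6 * 0.015 / 145.2 = 2376 m/s

2376 m/s


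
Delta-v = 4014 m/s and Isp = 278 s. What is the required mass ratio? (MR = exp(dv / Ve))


Ve = 278 * 9.81 = 2727.18 m/s
MR = exp(4014 / 2727.18) = 4.357

4.357


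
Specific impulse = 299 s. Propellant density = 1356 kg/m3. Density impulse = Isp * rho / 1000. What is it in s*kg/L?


rho*Isp = 299 * 1356 / 1000 = 405 s*kg/L

405 s*kg/L


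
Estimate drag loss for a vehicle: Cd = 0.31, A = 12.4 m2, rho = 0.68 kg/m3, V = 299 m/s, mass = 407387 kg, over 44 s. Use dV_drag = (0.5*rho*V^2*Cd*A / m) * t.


D = 0.5 * 0.68 * 299^2 * 0.31 * 12.4 = 116843.53 N
a = 116843.53 / 407387 = 0.2868 m/s2
dV = 0.2868 * 44 = 12.6 m/s

12.6 m/s


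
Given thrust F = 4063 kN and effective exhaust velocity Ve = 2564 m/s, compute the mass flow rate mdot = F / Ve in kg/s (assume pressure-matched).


mdot = F / Ve = 4063000 / 2564 = 1584.6 kg/s

1584.6 kg/s


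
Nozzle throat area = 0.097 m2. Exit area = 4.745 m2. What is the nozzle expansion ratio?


AR = 4.745 / 0.097 = 48.9

48.9


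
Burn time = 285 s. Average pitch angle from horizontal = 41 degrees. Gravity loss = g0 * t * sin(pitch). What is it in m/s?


GL = 9.81 * 285 * sin(41 deg) = 1834 m/s

1834 m/s


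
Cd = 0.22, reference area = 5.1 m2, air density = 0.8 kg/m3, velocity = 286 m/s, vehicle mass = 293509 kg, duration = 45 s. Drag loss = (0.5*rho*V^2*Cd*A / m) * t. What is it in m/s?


D = 0.5 * 0.8 * 286^2 * 0.22 * 5.1 = 36710.04 N
a = 36710.04 / 293509 = 0.1251 m/s2
dV = 0.1251 * 45 = 5.6 m/s

5.6 m/s


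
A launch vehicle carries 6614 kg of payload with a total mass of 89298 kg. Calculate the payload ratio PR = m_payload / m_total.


PR = 6614 / 89298 = 0.0741

0.0741


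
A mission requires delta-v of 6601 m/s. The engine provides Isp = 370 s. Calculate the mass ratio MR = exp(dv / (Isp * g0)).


Ve = 370 * 9.81 = 3629.7 m/s
MR = exp(6601 / 3629.7) = 6.163

6.163


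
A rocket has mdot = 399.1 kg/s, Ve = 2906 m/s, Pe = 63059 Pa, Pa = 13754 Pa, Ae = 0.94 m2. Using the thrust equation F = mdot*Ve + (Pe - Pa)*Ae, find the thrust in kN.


F = 399.1 * 2906 + (63059 - 13754) * 0.94 = 1.2061e+06 N = 1206.1 kN

1206.1 kN


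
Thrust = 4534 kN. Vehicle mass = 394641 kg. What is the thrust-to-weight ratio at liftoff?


TWR = 4534000 / (394641 * 9.81) = 1.17

1.17


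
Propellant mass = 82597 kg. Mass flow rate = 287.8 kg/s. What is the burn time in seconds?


tb = 82597 / 287.8 = 287.0 s

287.0 s


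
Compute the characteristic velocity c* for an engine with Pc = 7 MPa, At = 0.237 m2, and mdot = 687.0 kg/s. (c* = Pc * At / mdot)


c* = 7e6 * 0.237 / 687.0 = 2415 m/s

2415 m/s


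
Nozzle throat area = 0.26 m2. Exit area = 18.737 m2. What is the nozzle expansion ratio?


AR = 18.737 / 0.26 = 72.1

72.1


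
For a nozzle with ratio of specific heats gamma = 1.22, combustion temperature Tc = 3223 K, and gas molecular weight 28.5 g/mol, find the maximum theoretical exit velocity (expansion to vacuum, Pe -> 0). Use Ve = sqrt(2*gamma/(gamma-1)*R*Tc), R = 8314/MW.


R = 8314 / 28.5 = 291.72 J/(kg.K)
Ve = sqrt(2 * 1.22 / (1.22 - 1) * 291.72 * 3223) = 3229 m/s

3229 m/s


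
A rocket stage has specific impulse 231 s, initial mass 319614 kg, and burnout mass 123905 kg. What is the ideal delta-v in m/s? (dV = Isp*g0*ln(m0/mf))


Ve = 231 * 9.81 = 2266.11 m/s
dV = 2266.11 * ln(319614/123905) = 2147 m/s

2147 m/s


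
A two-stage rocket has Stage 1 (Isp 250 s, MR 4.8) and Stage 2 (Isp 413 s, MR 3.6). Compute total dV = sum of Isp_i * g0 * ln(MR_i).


dV1 = 250 * 9.81 * ln(4.8) = 3847.0 m/s
dV2 = 413 * 9.81 * ln(3.6) = 5189.7 m/s
Total dV = 3847.0 + 5189.7 = 9036.7 m/s ~ 9037 m/s

9037 m/s


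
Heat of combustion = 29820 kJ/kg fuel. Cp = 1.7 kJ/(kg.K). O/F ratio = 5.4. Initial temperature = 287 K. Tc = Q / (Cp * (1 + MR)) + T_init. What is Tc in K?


Tc = 29820 / (1.7 * (1 + 5.4)) + 287 = 3028 K

3028 K


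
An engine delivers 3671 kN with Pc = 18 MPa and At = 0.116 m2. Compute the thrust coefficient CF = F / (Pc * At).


CF = 3671000 / (18e6 * 0.116) = 1.76

1.76


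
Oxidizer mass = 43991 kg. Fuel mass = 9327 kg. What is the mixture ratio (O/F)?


MR = 43991 / 9327 = 4.72

4.72


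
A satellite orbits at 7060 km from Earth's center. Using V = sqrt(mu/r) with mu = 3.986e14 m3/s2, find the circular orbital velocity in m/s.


V = sqrt(3.986e14 / 7060000) = 7514 m/s

7514 m/s


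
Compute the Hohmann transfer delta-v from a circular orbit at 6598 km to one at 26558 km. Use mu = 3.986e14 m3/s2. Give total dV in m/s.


V1 = sqrt(mu/r1) = 7772.53 m/s
dV1 = V1*(sqrt(2*r2/(r1+r2)) - 1) = 2065.18 m/s
V2 = sqrt(mu/r2) = 3874.1 m/s
dV2 = V2*(1 - sqrt(2*r1/(r1+r2))) = 1430.05 m/s
Total dV = 3495 m/s

3495 m/s


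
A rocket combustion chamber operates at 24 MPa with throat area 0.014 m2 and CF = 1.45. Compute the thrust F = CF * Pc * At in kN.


F = 1.45 * 24e6 * 0.014 = 487200.0 N = 487.2 kN

487.2 kN


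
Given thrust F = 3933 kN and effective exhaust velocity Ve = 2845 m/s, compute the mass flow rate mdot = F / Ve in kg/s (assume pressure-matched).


mdot = F / Ve = 3933000 / 2845 = 1382.4 kg/s

1382.4 kg/s


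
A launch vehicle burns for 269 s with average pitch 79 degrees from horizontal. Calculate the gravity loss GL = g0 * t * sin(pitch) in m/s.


GL = 9.81 * 269 * sin(79 deg) = 2590 m/s

2590 m/s


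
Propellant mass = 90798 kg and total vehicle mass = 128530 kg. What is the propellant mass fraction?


PMF = 90798 / 128530 = 0.706

0.706


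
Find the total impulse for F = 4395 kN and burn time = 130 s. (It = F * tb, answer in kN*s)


It = 4395 * 130 = 571350 kN*s

571350 kN*s


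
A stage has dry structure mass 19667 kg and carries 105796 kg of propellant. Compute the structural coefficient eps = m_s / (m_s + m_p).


eps = 19667 / (19667 + 105796) = 0.1568

0.1568


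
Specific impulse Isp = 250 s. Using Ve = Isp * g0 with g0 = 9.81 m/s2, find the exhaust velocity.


Ve = Isp * g0 = 250 * 9.81 = 2452.5 m/s

2452.5 m/s


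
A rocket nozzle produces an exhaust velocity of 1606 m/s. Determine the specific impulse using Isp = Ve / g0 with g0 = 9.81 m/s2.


Isp = Ve / g0 = 1606 / 9.81 = 163.7 s

163.7 s


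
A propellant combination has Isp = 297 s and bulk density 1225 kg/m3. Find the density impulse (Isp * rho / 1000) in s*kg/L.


rho*Isp = 297 * 1225 / 1000 = 364 s*kg/L

364 s*kg/L


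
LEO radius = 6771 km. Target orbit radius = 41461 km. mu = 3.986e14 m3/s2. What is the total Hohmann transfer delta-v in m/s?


V1 = sqrt(mu/r1) = 7672.59 m/s
dV1 = V1*(sqrt(2*r2/(r1+r2)) - 1) = 2387.67 m/s
V2 = sqrt(mu/r2) = 3100.62 m/s
dV2 = V2*(1 - sqrt(2*r1/(r1+r2))) = 1457.68 m/s
Total dV = 3845 m/s

3845 m/s


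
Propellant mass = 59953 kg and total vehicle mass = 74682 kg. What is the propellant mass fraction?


PMF = 59953 / 74682 = 0.803

0.803


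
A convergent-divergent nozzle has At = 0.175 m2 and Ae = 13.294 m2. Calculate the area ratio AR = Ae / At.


AR = 13.294 / 0.175 = 76.0

76.0


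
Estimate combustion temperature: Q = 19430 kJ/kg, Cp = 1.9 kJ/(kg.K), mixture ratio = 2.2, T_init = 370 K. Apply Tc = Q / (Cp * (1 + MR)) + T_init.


Tc = 19430 / (1.9 * (1 + 2.2)) + 370 = 3566 K

3566 K


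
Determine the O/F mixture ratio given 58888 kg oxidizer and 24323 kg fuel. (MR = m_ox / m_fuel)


MR = 58888 / 24323 = 2.42

2.42


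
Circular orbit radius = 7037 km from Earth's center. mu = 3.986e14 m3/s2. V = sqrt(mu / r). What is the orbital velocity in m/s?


V = sqrt(3.986e14 / 7037000) = 7526 m/s

7526 m/s


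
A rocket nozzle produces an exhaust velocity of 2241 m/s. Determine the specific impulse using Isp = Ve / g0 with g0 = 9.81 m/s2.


Isp = Ve / g0 = 2241 / 9.81 = 228.4 s

228.4 s


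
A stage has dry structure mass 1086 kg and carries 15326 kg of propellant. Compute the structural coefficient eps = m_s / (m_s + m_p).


eps = 1086 / (1086 + 15326) = 0.0662

0.0662


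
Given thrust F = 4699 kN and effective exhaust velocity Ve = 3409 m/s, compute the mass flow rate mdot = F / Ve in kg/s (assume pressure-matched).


mdot = F / Ve = 4699000 / 3409 = 1378.4 kg/s

1378.4 kg/s


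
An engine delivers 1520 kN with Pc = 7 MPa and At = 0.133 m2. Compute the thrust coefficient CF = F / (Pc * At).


CF = 1520000 / (7e6 * 0.133) = 1.63

1.63


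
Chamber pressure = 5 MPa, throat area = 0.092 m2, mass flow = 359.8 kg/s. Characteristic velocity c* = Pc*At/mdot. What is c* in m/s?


c* = 5e6 * 0.092 / 359.8 = 1278 m/s

1278 m/s


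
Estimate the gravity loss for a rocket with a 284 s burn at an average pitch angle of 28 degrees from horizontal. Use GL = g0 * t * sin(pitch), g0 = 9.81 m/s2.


GL = 9.81 * 284 * sin(28 deg) = 1308 m/s

1308 m/s


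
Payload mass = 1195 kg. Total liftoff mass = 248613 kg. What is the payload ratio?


PR = 1195 / 248613 = 0.0048

0.0048


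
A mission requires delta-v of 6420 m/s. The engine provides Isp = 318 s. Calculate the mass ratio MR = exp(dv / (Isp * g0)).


Ve = 318 * 9.81 = 3119.58 m/s
MR = exp(6420 / 3119.58) = 7.83

7.83


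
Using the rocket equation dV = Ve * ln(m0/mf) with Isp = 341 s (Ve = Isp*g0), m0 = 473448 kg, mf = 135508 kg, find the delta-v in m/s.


Ve = 341 * 9.81 = 3345.21 m/s
dV = 3345.21 * ln(473448/135508) = 4185 m/s

4185 m/s


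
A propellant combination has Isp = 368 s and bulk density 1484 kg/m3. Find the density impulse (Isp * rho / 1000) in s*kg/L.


rho*Isp = 368 * 1484 / 1000 = 546 s*kg/L

546 s*kg/L


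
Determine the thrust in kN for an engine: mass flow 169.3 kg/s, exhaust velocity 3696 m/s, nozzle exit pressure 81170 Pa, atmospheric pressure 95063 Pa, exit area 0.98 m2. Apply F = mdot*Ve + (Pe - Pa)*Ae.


F = 169.3 * 3696 + (81170 - 95063) * 0.98 = 612118.0 N = 612.1 kN

612.1 kN


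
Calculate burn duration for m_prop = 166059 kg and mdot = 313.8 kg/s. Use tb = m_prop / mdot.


tb = 166059 / 313.8 = 529.2 s

529.2 s


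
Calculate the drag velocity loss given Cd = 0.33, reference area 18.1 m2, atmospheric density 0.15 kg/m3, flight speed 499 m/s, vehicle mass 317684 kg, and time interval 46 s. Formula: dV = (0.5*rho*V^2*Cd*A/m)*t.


D = 0.5 * 0.15 * 499^2 * 0.33 * 18.1 = 111546.22 N
a = 111546.22 / 317684 = 0.3511 m/s2
dV = 0.3511 * 46 = 16.2 m/s

16.2 m/s


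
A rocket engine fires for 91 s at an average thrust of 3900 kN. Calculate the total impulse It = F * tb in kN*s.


It = 3900 * 91 = 354900 kN*s

354900 kN*s


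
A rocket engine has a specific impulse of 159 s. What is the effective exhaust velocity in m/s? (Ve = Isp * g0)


Ve = Isp * g0 = 159 * 9.81 = 1559.8 m/s

1559.8 m/s


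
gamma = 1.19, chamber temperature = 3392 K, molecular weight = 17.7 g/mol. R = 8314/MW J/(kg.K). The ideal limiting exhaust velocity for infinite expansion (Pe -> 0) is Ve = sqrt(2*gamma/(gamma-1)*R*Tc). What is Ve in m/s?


R = 8314 / 17.7 = 469.72 J/(kg.K)
Ve = sqrt(2 * 1.19 / (1.19 - 1) * 469.72 * 3392) = 4467 m/s

4467 m/s


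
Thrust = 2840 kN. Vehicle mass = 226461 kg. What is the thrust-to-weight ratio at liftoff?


TWR = 2840000 / (226461 * 9.81) = 1.28

1.28


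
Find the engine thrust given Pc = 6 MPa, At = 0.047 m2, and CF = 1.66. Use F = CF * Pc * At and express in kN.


F = 1.66 * 6e6 * 0.047 = 468120.0 N = 468.1 kN

468.1 kN


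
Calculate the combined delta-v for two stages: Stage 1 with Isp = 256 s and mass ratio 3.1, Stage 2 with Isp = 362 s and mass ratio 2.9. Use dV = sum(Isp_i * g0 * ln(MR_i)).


dV1 = 256 * 9.81 * ln(3.1) = 2841.4 m/s
dV2 = 362 * 9.81 * ln(2.9) = 3781.0 m/s
Total dV = 2841.4 + 3781.0 = 6622.4 m/s ~ 6622 m/s

6622 m/s


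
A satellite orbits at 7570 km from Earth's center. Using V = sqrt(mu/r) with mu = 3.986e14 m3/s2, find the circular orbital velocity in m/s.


V = sqrt(3.986e14 / 7570000) = 7256 m/s

7256 m/s


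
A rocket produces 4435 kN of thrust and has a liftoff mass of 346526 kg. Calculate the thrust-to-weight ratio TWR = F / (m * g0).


TWR = 4435000 / (346526 * 9.81) = 1.3

1.3


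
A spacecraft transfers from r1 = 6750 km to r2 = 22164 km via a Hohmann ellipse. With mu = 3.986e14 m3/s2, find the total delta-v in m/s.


V1 = sqrt(mu/r1) = 7684.52 m/s
dV1 = V1*(sqrt(2*r2/(r1+r2)) - 1) = 1830.33 m/s
V2 = sqrt(mu/r2) = 4240.77 m/s
dV2 = V2*(1 - sqrt(2*r1/(r1+r2))) = 1343.04 m/s
Total dV = 3173 m/s

3173 m/s


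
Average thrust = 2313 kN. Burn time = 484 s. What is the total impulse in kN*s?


It = 2313 * 484 = 1119492 kN*s

1119492 kN*s


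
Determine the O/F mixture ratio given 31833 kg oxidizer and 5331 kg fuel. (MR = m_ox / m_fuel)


MR = 31833 / 5331 = 5.97

5.97


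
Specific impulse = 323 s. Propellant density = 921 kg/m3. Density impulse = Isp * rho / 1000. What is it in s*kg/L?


rho*Isp = 323 * 921 / 1000 = 297 s*kg/L

297 s*kg/L


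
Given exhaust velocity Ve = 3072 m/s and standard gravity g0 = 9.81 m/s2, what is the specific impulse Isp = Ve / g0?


Isp = Ve / g0 = 3072 / 9.81 = 313.1 s

313.1 s


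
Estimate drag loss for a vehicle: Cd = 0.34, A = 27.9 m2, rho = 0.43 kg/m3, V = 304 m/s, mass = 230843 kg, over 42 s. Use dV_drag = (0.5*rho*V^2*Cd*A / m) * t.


D = 0.5 * 0.43 * 304^2 * 0.34 * 27.9 = 188481.51 N
a = 188481.51 / 230843 = 0.8165 m/s2
dV = 0.8165 * 42 = 34.3 m/s

34.3 m/s


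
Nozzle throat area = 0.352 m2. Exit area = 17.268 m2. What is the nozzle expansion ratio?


AR = 17.268 / 0.352 = 49.1

49.1


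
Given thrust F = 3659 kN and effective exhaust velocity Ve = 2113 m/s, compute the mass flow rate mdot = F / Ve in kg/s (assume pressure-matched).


mdot = F / Ve = 3659000 / 2113 = 1731.7 kg/s

1731.7 kg/s


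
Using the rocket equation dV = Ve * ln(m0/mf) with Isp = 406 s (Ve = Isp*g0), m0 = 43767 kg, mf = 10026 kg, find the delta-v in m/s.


Ve = 406 * 9.81 = 3982.86 m/s
dV = 3982.86 * ln(43767/10026) = 5870 m/s

5870 m/s


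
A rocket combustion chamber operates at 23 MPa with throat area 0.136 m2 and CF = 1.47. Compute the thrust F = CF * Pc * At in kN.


F = 1.47 * 23e6 * 0.136 = 4.5982e+06 N = 4598.2 kN

4598.2 kN


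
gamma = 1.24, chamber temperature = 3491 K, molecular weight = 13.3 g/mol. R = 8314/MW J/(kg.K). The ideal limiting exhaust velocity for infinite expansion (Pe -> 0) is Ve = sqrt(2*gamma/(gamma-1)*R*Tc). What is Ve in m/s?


R = 8314 / 13.3 = 625.11 J/(kg.K)
Ve = sqrt(2 * 1.24 / (1.24 - 1) * 625.11 * 3491) = 4749 m/s

4749 m/s


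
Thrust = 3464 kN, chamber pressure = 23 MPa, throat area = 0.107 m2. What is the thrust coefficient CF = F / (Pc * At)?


CF = 3464000 / (23e6 * 0.107) = 1.41

1.41


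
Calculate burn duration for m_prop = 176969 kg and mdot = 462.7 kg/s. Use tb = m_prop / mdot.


tb = 176969 / 462.7 = 382.5 s

382.5 s


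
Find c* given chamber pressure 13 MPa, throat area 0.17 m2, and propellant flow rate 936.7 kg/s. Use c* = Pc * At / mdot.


c* = 13e6 * 0.17 / 936.7 = 2359 m/s

2359 m/s


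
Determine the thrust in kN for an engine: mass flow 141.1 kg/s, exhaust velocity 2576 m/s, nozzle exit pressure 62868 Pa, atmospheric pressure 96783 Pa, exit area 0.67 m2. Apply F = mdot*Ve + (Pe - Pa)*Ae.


F = 141.1 * 2576 + (62868 - 96783) * 0.67 = 340751.0 N = 340.8 kN

340.8 kN


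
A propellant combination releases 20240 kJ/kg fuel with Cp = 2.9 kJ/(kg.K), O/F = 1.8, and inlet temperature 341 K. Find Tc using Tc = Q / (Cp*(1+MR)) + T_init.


Tc = 20240 / (2.9 * (1 + 1.8)) + 341 = 2834 K

2834 K


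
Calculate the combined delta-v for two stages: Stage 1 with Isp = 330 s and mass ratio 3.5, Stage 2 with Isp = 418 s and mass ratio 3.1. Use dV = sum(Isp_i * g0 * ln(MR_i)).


dV1 = 330 * 9.81 * ln(3.5) = 4055.6 m/s
dV2 = 418 * 9.81 * ln(3.1) = 4639.4 m/s
Total dV = 4055.6 + 4639.4 = 8695.0 m/s ~ 8695 m/s

8695 m/s


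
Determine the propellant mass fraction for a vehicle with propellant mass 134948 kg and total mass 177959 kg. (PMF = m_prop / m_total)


PMF = 134948 / 177959 = 0.758

0.758


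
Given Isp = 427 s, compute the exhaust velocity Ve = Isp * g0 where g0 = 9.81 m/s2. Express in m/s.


Ve = Isp * g0 = 427 * 9.81 = 4188.9 m/s

4188.9 m/s


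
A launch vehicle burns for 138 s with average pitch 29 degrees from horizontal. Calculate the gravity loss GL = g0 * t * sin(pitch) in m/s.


GL = 9.81 * 138 * sin(29 deg) = 656 m/s

656 m/s


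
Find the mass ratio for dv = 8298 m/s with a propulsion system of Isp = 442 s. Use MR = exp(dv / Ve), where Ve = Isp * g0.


Ve = 442 * 9.81 = 4336.02 m/s
MR = exp(8298 / 4336.02) = 6.778

6.778


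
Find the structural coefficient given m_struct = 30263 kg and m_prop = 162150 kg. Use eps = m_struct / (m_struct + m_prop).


eps = 30263 / (30263 + 162150) = 0.1573

0.1573


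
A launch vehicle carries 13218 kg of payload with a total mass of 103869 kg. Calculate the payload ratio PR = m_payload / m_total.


PR = 13218 / 103869 = 0.1273

0.1273


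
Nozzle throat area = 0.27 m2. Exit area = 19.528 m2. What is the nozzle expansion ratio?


AR = 19.528 / 0.27 = 72.3

72.3


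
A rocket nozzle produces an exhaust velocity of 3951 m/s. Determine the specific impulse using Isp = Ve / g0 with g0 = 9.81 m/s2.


Isp = Ve / g0 = 3951 / 9.81 = 402.8 s

402.8 s


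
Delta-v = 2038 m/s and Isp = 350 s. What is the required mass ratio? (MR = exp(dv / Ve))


Ve = 350 * 9.81 = 3433.5 m/s
MR = exp(2038 / 3433.5) = 1.81

1.81


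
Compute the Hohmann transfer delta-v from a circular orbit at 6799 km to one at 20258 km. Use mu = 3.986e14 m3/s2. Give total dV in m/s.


V1 = sqrt(mu/r1) = 7656.78 m/s
dV1 = V1*(sqrt(2*r2/(r1+r2)) - 1) = 1712.79 m/s
V2 = sqrt(mu/r2) = 4435.78 m/s
dV2 = V2*(1 - sqrt(2*r1/(r1+r2))) = 1291.16 m/s
Total dV = 3004 m/s

3004 m/s


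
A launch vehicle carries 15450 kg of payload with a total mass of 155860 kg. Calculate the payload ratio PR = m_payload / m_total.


PR = 15450 / 155860 = 0.0991

0.0991


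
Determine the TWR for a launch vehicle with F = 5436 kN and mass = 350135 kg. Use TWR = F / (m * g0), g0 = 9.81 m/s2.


TWR = 5436000 / (350135 * 9.81) = 1.58

1.58


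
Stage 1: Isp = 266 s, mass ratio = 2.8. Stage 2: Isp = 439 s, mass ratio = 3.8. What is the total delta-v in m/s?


dV1 = 266 * 9.81 * ln(2.8) = 2686.8 m/s
dV2 = 439 * 9.81 * ln(3.8) = 5749.3 m/s
Total dV = 2686.8 + 5749.3 = 8436.1 m/s ~ 8436 m/s

8436 m/s


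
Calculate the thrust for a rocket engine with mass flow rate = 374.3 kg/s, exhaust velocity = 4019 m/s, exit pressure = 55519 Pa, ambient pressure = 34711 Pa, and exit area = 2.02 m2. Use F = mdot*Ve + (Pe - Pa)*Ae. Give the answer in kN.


F = 374.3 * 4019 + (55519 - 34711) * 2.02 = 1.5463e+06 N = 1546.3 kN

1546.3 kN


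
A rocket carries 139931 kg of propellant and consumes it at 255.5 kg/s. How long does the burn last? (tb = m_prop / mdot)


tb = 139931 / 255.5 = 547.7 s

547.7 s


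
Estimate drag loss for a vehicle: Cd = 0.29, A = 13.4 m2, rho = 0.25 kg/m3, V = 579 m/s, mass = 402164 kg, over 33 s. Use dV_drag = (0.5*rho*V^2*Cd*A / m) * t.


D = 0.5 * 0.25 * 579^2 * 0.29 * 13.4 = 162843.32 N
a = 162843.32 / 402164 = 0.4049 m/s2
dV = 0.4049 * 33 = 13.4 m/s

13.4 m/s


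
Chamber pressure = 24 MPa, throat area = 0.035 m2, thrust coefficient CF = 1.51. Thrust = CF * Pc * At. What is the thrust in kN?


F = 1.51 * 24e6 * 0.035 = 1.2684e+06 N = 1268.4 kN

1268.4 kN


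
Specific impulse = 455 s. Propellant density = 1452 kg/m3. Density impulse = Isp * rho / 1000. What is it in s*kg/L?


rho*Isp = 455 * 1452 / 1000 = 661 s*kg/L

661 s*kg/L


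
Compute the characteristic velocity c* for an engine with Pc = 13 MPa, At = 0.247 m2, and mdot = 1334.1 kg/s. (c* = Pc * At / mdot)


c* = 13e6 * 0.247 / 1334.1 = 2407 m/s

2407 m/s


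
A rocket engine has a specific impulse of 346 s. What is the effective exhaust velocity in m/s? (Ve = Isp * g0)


Ve = Isp * g0 = 346 * 9.81 = 3394.3 m/s

3394.3 m/s


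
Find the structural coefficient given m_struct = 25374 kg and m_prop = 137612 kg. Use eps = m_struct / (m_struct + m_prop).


eps = 25374 / (25374 + 137612) = 0.1557

0.1557


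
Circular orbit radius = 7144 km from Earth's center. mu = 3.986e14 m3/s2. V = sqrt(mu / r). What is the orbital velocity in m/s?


V = sqrt(3.986e14 / 7144000) = 7470 m/s

7470 m/s


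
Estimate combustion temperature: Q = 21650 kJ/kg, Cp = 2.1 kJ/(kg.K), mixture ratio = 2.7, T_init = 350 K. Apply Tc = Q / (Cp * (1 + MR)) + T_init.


Tc = 21650 / (2.1 * (1 + 2.7)) + 350 = 3136 K

3136 K


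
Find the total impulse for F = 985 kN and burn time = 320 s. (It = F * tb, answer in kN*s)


It = 985 * 320 = 315200 kN*s

315200 kN*s


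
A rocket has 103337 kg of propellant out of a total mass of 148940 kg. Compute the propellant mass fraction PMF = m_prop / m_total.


PMF = 103337 / 148940 = 0.694

0.694


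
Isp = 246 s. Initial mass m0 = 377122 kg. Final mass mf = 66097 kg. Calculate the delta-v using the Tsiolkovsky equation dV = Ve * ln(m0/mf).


Ve = 246 * 9.81 = 2413.26 m/s
dV = 2413.26 * ln(377122/66097) = 4203 m/s

4203 m/s


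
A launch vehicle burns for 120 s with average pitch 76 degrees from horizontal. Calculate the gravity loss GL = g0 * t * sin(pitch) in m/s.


GL = 9.81 * 120 * sin(76 deg) = 1142 m/s

1142 m/s


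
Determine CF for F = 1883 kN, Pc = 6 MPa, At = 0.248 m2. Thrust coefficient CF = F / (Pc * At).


CF = 1883000 / (6e6 * 0.248) = 1.27

1.27


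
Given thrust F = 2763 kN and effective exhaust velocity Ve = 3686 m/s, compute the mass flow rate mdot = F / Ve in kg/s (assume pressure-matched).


mdot = F / Ve = 2763000 / 3686 = 749.6 kg/s

749.6 kg/s


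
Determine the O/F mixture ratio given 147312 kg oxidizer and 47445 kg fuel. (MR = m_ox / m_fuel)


MR = 147312 / 47445 = 3.1

3.1


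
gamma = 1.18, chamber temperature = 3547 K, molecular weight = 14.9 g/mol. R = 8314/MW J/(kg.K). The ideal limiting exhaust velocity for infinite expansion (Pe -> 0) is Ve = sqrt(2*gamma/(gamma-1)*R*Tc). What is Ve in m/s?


R = 8314 / 14.9 = 557.99 J/(kg.K)
Ve = sqrt(2 * 1.18 / (1.18 - 1) * 557.99 * 3547) = 5094 m/s

5094 m/s


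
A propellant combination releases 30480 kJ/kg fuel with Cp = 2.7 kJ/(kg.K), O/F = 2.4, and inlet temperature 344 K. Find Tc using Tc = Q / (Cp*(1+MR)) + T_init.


Tc = 30480 / (2.7 * (1 + 2.4)) + 344 = 3664 K

3664 K


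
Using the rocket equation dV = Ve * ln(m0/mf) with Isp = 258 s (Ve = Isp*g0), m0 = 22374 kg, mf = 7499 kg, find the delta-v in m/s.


Ve = 258 * 9.81 = 2530.98 m/s
dV = 2530.98 * ln(22374/7499) = 2767 m/s

2767 m/s


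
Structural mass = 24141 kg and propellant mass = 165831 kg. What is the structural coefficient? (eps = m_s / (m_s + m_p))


eps = 24141 / (24141 + 165831) = 0.1271

0.1271


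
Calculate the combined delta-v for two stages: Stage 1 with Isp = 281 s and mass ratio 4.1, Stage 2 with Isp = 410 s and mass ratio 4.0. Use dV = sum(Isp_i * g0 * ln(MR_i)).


dV1 = 281 * 9.81 * ln(4.1) = 3889.5 m/s
dV2 = 410 * 9.81 * ln(4.0) = 5575.8 m/s
Total dV = 3889.5 + 5575.8 = 9465.3 m/s ~ 9465 m/s

9465 m/s


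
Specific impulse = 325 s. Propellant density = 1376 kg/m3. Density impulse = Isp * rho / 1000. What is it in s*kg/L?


rho*Isp = 325 * 1376 / 1000 = 447 s*kg/L

447 s*kg/L


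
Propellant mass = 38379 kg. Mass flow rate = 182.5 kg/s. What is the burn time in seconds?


tb = 38379 / 182.5 = 210.3 s

210.3 s


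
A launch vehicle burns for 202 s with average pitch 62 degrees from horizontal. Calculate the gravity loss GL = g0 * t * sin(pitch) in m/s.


GL = 9.81 * 202 * sin(62 deg) = 1750 m/s

1750 m/s


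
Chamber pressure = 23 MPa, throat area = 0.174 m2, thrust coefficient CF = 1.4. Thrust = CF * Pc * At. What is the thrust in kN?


F = 1.4 * 23e6 * 0.174 = 5.6028e+06 N = 5602.8 kN

5602.8 kN


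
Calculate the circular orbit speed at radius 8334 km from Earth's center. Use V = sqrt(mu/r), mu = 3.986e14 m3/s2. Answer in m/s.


V = sqrt(3.986e14 / 8334000) = 6916 m/s

6916 m/s


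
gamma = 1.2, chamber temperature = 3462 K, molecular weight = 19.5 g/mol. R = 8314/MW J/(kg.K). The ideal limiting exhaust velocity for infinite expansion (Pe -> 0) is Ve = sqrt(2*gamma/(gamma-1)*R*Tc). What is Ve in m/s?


R = 8314 / 19.5 = 426.36 J/(kg.K)
Ve = sqrt(2 * 1.2 / (1.2 - 1) * 426.36 * 3462) = 4209 m/s

4209 m/s


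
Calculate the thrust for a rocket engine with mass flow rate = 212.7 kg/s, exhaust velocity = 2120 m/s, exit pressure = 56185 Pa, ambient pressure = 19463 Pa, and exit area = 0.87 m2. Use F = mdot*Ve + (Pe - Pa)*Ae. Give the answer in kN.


F = 212.7 * 2120 + (56185 - 19463) * 0.87 = 482872.0 N = 482.9 kN

482.9 kN


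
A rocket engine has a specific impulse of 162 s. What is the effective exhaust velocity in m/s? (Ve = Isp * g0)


Ve = Isp * g0 = 162 * 9.81 = 1589.2 m/s

1589.2 m/s


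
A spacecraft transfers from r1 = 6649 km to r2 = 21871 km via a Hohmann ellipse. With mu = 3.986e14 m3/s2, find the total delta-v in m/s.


V1 = sqrt(mu/r1) = 7742.67 m/s
dV1 = V1*(sqrt(2*r2/(r1+r2)) - 1) = 1846.15 m/s
V2 = sqrt(mu/r2) = 4269.08 m/s
dV2 = V2*(1 - sqrt(2*r1/(r1+r2))) = 1353.99 m/s
Total dV = 3200 m/s

3200 m/s


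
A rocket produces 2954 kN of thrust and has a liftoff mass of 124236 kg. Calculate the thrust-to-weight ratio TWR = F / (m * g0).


TWR = 2954000 / (124236 * 9.81) = 2.42

2.42


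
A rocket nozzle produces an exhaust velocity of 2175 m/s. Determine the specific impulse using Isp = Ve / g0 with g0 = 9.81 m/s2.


Isp = Ve / g0 = 2175 / 9.81 = 221.7 s

221.7 s


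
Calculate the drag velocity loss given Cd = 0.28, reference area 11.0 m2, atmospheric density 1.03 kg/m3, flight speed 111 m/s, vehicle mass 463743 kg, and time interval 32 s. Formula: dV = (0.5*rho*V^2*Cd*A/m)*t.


D = 0.5 * 1.03 * 111^2 * 0.28 * 11.0 = 19543.57 N
a = 19543.57 / 463743 = 0.0421 m/s2
dV = 0.0421 * 32 = 1.3 m/s

1.3 m/s


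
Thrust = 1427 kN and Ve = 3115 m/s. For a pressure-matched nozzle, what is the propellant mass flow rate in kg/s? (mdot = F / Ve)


mdot = F / Ve = 1427000 / 3115 = 458.1 kg/s

458.1 kg/s


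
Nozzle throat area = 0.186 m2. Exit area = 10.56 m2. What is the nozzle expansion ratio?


AR = 10.56 / 0.186 = 56.8

56.8


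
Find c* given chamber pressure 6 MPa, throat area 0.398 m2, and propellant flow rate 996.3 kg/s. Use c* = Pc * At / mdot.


c* = 6e6 * 0.398 / 996.3 = 2397 m/s

2397 m/s


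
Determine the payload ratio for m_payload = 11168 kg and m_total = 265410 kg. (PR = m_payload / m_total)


PR = 11168 / 265410 = 0.0421

0.0421


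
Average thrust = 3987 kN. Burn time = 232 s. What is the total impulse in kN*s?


It = 3987 * 232 = 924984 kN*s

924984 kN*s


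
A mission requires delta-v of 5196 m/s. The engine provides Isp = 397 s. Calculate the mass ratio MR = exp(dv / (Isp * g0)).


Ve = 397 * 9.81 = 3894.57 m/s
MR = exp(5196 / 3894.57) = 3.797

3.797


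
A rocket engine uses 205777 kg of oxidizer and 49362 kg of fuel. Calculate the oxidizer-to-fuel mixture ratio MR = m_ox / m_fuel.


MR = 205777 / 49362 = 4.17

4.17


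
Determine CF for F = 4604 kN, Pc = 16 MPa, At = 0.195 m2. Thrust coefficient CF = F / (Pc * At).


CF = 4604000 / (16e6 * 0.195) = 1.48

1.48


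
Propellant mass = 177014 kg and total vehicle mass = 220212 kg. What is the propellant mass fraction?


PMF = 177014 / 220212 = 0.804

0.804


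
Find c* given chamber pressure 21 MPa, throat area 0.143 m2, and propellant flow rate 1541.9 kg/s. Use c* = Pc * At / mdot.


c* = 21e6 * 0.143 / 1541.9 = 1948 m/s

1948 m/s


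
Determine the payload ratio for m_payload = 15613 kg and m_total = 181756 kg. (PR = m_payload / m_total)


PR = 15613 / 181756 = 0.0859

0.0859


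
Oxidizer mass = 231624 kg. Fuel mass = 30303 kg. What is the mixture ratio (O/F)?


MR = 231624 / 30303 = 7.64

7.64


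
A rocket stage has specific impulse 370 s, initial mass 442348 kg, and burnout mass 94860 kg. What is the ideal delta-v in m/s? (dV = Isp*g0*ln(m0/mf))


Ve = 370 * 9.81 = 3629.7 m/s
dV = 3629.7 * ln(442348/94860) = 5589 m/s

5589 m/s


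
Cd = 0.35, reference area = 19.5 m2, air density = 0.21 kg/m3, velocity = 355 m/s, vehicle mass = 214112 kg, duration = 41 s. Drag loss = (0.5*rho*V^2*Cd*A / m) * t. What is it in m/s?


D = 0.5 * 0.21 * 355^2 * 0.35 * 19.5 = 90312.67 N
a = 90312.67 / 214112 = 0.4218 m/s2
dV = 0.4218 * 41 = 17.3 m/s

17.3 m/s


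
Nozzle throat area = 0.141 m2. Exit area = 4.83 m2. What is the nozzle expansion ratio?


AR = 4.83 / 0.141 = 34.3

34.3


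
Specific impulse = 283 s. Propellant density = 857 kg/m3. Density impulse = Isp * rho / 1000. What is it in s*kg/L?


rho*Isp = 283 * 857 / 1000 = 243 s*kg/L

243 s*kg/L


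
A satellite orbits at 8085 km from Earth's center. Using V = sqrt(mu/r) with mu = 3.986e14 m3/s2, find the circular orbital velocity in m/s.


V = sqrt(3.986e14 / 8085000) = 7021 m/s

7021 m/s


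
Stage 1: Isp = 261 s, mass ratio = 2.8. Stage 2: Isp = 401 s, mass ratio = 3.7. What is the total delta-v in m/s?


dV1 = 261 * 9.81 * ln(2.8) = 2636.2 m/s
dV2 = 401 * 9.81 * ln(3.7) = 5146.7 m/s
Total dV = 2636.2 + 5146.7 = 7782.9 m/s ~ 7783 m/s

7783 m/s


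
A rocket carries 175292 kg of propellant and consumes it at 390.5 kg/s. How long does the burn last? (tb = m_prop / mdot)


tb = 175292 / 390.5 = 448.9 s

448.9 s


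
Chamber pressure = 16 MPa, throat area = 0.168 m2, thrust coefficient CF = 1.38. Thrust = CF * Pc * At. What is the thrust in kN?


F = 1.38 * 16e6 * 0.168 = 3.7094e+06 N = 3709.4 kN

3709.4 kN


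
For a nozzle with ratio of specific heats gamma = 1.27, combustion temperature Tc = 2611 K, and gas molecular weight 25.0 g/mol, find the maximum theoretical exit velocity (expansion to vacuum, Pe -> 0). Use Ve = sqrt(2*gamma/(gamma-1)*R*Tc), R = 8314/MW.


R = 8314 / 25.0 = 332.56 J/(kg.K)
Ve = sqrt(2 * 1.27 / (1.27 - 1) * 332.56 * 2611) = 2858 m/s

2858 m/s


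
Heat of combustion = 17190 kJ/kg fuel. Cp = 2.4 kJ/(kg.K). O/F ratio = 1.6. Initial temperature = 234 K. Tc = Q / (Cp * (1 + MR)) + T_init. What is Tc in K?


Tc = 17190 / (2.4 * (1 + 1.6)) + 234 = 2989 K

2989 K


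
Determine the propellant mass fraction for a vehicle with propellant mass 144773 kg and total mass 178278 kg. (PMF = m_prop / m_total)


PMF = 144773 / 178278 = 0.812

0.812


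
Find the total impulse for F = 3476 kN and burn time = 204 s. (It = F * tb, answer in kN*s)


It = 3476 * 204 = 709104 kN*s

709104 kN*s


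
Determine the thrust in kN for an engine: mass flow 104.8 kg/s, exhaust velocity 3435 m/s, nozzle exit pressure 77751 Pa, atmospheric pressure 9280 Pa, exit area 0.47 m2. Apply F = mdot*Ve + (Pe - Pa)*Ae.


F = 104.8 * 3435 + (77751 - 9280) * 0.47 = 392169.0 N = 392.2 kN

392.2 kN


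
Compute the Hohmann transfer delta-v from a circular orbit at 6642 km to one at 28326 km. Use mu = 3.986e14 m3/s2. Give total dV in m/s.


V1 = sqrt(mu/r1) = 7746.74 m/s
dV1 = V1*(sqrt(2*r2/(r1+r2)) - 1) = 2113.59 m/s
V2 = sqrt(mu/r2) = 3751.25 m/s
dV2 = V2*(1 - sqrt(2*r1/(r1+r2))) = 1439.16 m/s
Total dV = 3553 m/s

3553 m/s


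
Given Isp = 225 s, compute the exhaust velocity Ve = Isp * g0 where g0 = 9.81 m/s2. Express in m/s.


Ve = Isp * g0 = 225 * 9.81 = 2207.2 m/s

2207.2 m/s


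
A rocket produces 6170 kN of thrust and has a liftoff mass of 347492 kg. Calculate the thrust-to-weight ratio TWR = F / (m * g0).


TWR = 6170000 / (347492 * 9.81) = 1.81

1.81


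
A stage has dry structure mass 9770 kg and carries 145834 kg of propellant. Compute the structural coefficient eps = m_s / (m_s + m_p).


eps = 9770 / (9770 + 145834) = 0.0628

0.0628


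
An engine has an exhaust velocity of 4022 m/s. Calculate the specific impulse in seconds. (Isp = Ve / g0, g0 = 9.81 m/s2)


Isp = Ve / g0 = 4022 / 9.81 = 410.0 s

410.0 s


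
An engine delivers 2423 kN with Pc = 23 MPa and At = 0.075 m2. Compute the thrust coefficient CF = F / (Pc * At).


CF = 2423000 / (23e6 * 0.075) = 1.4

1.4


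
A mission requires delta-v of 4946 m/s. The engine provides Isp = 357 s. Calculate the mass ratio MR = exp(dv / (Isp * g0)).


Ve = 357 * 9.81 = 3502.17 m/s
MR = exp(4946 / 3502.17) = 4.105

4.105


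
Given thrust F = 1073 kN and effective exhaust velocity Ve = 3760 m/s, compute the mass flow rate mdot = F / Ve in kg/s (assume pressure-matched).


mdot = F / Ve = 1073000 / 3760 = 285.4 kg/s

285.4 kg/s


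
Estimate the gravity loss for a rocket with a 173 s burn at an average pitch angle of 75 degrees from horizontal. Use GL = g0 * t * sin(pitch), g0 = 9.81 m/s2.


GL = 9.81 * 173 * sin(75 deg) = 1639 m/s

1639 m/s


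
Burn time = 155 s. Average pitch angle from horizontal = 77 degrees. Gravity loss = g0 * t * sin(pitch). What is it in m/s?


GL = 9.81 * 155 * sin(77 deg) = 1482 m/s

1482 m/s


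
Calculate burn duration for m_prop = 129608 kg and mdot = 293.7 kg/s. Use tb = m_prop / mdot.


tb = 129608 / 293.7 = 441.3 s

441.3 s


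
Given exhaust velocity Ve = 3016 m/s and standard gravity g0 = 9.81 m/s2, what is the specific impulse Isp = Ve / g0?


Isp = Ve / g0 = 3016 / 9.81 = 307.4 s

307.4 s


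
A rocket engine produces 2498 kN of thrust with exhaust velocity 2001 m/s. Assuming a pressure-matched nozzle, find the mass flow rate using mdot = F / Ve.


mdot = F / Ve = 2498000 / 2001 = 1248.4 kg/s

1248.4 kg/s


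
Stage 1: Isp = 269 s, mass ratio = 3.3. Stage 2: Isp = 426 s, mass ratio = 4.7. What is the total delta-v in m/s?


dV1 = 269 * 9.81 * ln(3.3) = 3150.6 m/s
dV2 = 426 * 9.81 * ln(4.7) = 6467.4 m/s
Total dV = 3150.6 + 6467.4 = 9618.0 m/s ~ 9618 m/s

9618 m/s


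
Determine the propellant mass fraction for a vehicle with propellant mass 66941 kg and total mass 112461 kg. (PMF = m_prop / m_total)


PMF = 66941 / 112461 = 0.595

0.595


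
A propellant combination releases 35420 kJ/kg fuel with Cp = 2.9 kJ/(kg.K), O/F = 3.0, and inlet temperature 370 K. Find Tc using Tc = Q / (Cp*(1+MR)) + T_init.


Tc = 35420 / (2.9 * (1 + 3.0)) + 370 = 3423 K

3423 K


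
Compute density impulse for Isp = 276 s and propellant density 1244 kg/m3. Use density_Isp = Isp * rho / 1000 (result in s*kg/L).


rho*Isp = 276 * 1244 / 1000 = 343 s*kg/L

343 s*kg/L
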